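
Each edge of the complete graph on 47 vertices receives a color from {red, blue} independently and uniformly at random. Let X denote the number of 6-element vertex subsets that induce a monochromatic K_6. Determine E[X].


Let X = Σ_S X_S over the C(47, 6) = 10737573 subsets S of size 6, where X_S = 1 if the K_6 on S is monochromatic.
For a fixed S, the K_6 on S has C(6, 2) = 15 edges. P[all 15 edges red] = (1/2)^15, and likewise for blue, so P[monochromatic] = 2·(1/2)^15 = 2^{1 − 15} = 1/16384.
By linearity: E[X] = C(47, 6) · 2^{1 − 15} = 10737573 · 1/16384 = 10737573/16384.
Numerically: E[X] ≈ 655.36945.

E[X] = C(47,6)·2^(1−C(6,2)) = 10737573/16384 ≈ 655.36945.


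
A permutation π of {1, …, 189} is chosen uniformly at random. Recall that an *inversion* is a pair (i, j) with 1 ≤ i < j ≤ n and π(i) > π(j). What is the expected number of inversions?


Write X = Σ X_I over the C(189, 2) = 17766 pairs i < j, with X_I the indicator of one inversion.
There are 17766 indicators.
For each fixed pair i < j, the values π(i) and π(j) are two distinct elements of {1, …, 189} in uniformly random order; by symmetry P[π(i) > π(j)] = 1/2.
By linearity: E[X] = 17766 · (1/2) = C(189, 2) · (1/2) = 17766/2 = 8883 ≈ 8883.00000.

E[X] = 8883 = 8883.00000.


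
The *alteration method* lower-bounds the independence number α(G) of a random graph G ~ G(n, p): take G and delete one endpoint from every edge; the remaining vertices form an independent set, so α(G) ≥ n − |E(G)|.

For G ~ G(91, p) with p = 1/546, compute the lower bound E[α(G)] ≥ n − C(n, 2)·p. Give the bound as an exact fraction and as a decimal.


E[|E(G)|] = C(91, 2)·p = 4095 · (1/546) = 15/2.
E[α(G)] ≥ n − E[|E(G)|] = 91 − 15/2 = 167/2.
Numerically: ≈ 83.500.
(This is only a lower bound; the true E[α(G)] may be larger.)

E[α(G)] ≥ 167/2 ≈ 83.500.


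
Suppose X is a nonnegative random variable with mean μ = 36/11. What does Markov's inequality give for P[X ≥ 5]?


μ = E[X] = 36/11, a = 5.
Markov: P[X ≥ 5] ≤ μ/a = (36/11)/5 = 36/55.
Numerically: ≈ 0.655.
(Since a = 5 > μ = 3.273, the bound 36/55 is < 1 and informative.)

P[X ≥ 5] ≤ 36/55 ≈ 0.655.


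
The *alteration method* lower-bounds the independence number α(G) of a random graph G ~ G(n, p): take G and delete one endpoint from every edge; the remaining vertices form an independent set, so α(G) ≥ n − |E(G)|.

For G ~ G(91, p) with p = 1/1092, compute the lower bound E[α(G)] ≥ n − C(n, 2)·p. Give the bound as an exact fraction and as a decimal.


E[|E(G)|] = C(91, 2)·p = 4095 · (1/1092) = 15/4.
E[α(G)] ≥ n − E[|E(G)|] = 91 − 15/4 = 349/4.
Numerically: ≈ 87.2500.
(This is only a lower bound; the true E[α(G)] may be larger.)

E[α(G)] ≥ 349/4 ≈ 87.2500.


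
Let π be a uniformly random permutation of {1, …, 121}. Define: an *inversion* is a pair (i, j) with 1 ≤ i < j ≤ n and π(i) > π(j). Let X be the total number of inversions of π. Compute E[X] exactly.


Write X = Σ X_I over the C(121, 2) = 7260 pairs i < j, with X_I the indicator of one inversion.
There are 7260 indicators.
For each fixed pair i < j, the values π(i) and π(j) are two distinct elements of {1, …, 121} in uniformly random order; by symmetry P[π(i) > π(j)] = 1/2.
By linearity: E[X] = 7260 · (1/2) = C(121, 2) · (1/2) = 7260/2 = 3630 ≈ 3630.000.

E[X] = 3630 = 3630.000.


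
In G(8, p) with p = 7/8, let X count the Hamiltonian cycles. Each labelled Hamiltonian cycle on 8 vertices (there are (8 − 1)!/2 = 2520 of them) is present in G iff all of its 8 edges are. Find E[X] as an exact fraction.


K_8 has (8 − 1)!/2 = 2520 labelled Hamiltonian cycles.
For each such Hamiltonian cycle H, let X_H = 1 if all 8 edges of H are present in G. Then P[X_H = 1] = p^{8} = (7/8)^{8} = 5764801/16777216.
By linearity: E[X] = Σ_H E[X_H] = 2520 · p^{8} = 2520 · 5764801/16777216 = 1815912315/2097152.
Numerically: E[X] ≈ 865.894.

E[X] = 2520 · (7/8)^{8} = 1815912315/2097152 ≈ 865.894.


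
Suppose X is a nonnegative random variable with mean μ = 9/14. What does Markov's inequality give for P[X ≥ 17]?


μ = E[X] = 9/14, a = 17.
Markov: P[X ≥ 17] ≤ μ/a = (9/14)/17 = 9/238.
Numerically: ≈ 0.0378.
(Since a = 17 > μ = 0.6429, the bound 9/238 is < 1 and informative.)

P[X ≥ 17] ≤ 9/238 ≈ 0.0378.


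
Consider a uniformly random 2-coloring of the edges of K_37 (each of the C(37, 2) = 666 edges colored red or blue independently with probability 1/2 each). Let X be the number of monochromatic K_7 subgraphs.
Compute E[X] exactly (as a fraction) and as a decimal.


Let X = Σ_S X_S over the C(37, 7) = 10295472 subsets S of size 7, where X_S = 1 if the K_7 on S is monochromatic.
For a fixed S, the K_7 on S has C(7, 2) = 21 edges. P[all 21 edges red] = (1/2)^21, and likewise for blue, so P[monochromatic] = 2·(1/2)^21 = 2^{1 − 21} = 1/1048576.
By linearity of expectation: E[X] = C(37, 7) · 2^{1 − 21} = 10295472 · 1/1048576 = 643467/65536.
Numerically: E[X] ≈ 9.81853.

E[X] = C(37,7)·2^(1−C(7,2)) = 643467/65536 ≈ 9.81853.


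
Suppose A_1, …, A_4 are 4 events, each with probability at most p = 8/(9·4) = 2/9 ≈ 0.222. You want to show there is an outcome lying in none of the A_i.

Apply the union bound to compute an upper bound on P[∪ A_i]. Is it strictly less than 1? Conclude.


Union bound: P[∪_{i=1}^{4} A_i] ≤ Σ_i P[A_i] ≤ 4·p = 4·(2/9) = 8/9.
Numerically: 8/9 ≈ 0.889.
Is 8/9 < 1? YES.
Since P[∪ A_i] ≤ 8/9 < 1, the complement has P[∩ A_i^c] ≥ 1 − 8/9 = 1/9 > 0, so some outcome avoids every A_i.

4·p = 8/9 ≈ 0.889; existence CERTIFIED by the union bound.


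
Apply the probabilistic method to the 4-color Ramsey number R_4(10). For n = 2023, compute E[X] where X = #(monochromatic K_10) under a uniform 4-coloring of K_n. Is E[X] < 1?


E[X] = C(2023, 10) · 4^{1 − 45} = 309399856285778485315440716 · 4^{−44} = 309399856285778485315440716/309485009821345068724781056.
As a reduced fraction: E[X] = 77349964071444621328860179/77371252455336267181195264 ≈ 0.99972.
Is E[X] < 1? YES.
Since E[X] < 1, there exists a 4-coloring of K_{2023} with no monochromatic K_10; hence R_4(10) > 2023.

E[X] = 77349964071444621328860179/77371252455336267181195264 ≈ 0.99972; E[X] < 1, so R_4(10) > 2023.


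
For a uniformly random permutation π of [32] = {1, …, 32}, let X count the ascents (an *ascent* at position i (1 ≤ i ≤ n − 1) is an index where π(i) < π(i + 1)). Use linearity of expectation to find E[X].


Write X = Σ X_I over i = 1, …, 31, with X_I the indicator of one ascent.
There are 31 indicators.
For each fixed i, the pair (π(i), π(i+1)) is a uniformly random ordered pair of distinct values from {1, …, 32}; by symmetry P[π(i) < π(i+1)] = 1/2.
By linearity: E[X] = 31 · (1/2) = (32 − 1) · (1/2) = 31/2 ≈ 15.500.

E[X] = 31/2 = 15.500.


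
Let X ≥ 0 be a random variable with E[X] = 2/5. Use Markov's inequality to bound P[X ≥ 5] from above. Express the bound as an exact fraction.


μ = E[X] = 2/5, a = 5.
Markov: P[X ≥ 5] ≤ μ/a = (2/5)/5 = 2/25.
Numerically: ≈ 0.080.
(Since a = 5 > μ = 0.400, the bound 2/25 is < 1 and informative.)

P[X ≥ 5] ≤ 2/25 ≈ 0.080.


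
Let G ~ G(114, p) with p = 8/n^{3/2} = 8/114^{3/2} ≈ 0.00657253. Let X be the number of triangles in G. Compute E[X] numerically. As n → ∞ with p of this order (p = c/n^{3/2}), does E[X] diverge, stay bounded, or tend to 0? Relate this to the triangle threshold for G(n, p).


Number of potential triangles: C(114, 3) = 240464.
Each occurs with probability p³ ≈ (0.00657253)³ ≈ 2.83921401e-07.
By linearity: E[X] = C(114, 3)·p³ ≈ 240464 · 2.83921401e-07 ≈ 0.068273.
Since α = 3/2 > 1, p = c/n^{3/2} = o(1/n) is below the triangle threshold p ~ 1/n. Asymptotically E[X] ~ (c³/6)·n^{3(1−α)} = (8³/6)·n^{-1.5} → 0, so by Markov's inequality G has no triangles w.h.p.

E[X] ≈ 0.068273; in regime p = Θ(1/n^{3/2}) E[X] tends to 0 (below the triangle threshold p ~ 1/n).


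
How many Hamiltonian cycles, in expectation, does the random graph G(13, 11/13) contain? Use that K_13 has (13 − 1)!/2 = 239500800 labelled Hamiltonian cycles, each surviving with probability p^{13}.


K_13 has (13 − 1)!/2 = 239500800 labelled Hamiltonian cycles.
For each such Hamiltonian cycle H, let X_H = 1 if all 13 edges of H are present in G. Then P[X_H = 1] = p^{13} = (11/13)^{13} = 34522712143931/302875106592253.
By linearity of expectation: E[X] = Σ_H E[X_H] = 239500800 · p^{13} = 239500800 · 34522712143931/302875106592253 = 8268217176641189644800/302875106592253.
Numerically: E[X] ≈ 2.72991e+07.

E[X] = 239500800 · (11/13)^{13} = 8268217176641189644800/302875106592253 ≈ 2.72991e+07.


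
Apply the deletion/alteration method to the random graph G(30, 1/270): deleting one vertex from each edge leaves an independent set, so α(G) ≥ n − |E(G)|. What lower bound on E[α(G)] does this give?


E[|E(G)|] = C(30, 2)·p = 435 · (1/270) = 29/18.
E[α(G)] ≥ n − E[|E(G)|] = 30 − 29/18 = 511/18.
Numerically: ≈ 28.388889.
(This is only a lower bound; the true E[α(G)] may be larger.)

E[α(G)] ≥ 511/18 ≈ 28.388889.


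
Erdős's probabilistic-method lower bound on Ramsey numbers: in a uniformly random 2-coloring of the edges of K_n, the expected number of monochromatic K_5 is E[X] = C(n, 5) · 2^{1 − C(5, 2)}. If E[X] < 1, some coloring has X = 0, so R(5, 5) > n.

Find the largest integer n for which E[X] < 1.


We need C(n, 5) · 2^{1 − 10} < 1, i.e. C(n, 5) < 2^{10 − 1} = 512.
Check values of n near the boundary:
  n = 8: C(8, 5) = 56; 56 < 512? YES
  n = 9: C(9, 5) = 126; 126 < 512? YES
  n = 10: C(10, 5) = 252; 252 < 512? YES
  n = 11: C(11, 5) = 462; 462 < 512? YES
  n = 12: C(12, 5) = 792; 792 < 512? NO
  n = 13: C(13, 5) = 1287; 1287 < 512? NO
The largest n with C(n, 5) < 512 is n = 11 (where E[X] = 231/256 ≈ 0.902). Hence R(5, 5) > 11, i.e. R(5, 5) ≥ 12.

Largest n = 11; hence R(5, 5) > 11.


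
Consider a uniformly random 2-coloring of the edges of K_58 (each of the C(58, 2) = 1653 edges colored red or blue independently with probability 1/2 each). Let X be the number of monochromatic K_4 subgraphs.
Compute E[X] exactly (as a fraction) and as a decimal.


Let X = Σ_S X_S over the C(58, 4) = 424270 subsets S of size 4, where X_S = 1 if the K_4 on S is monochromatic.
For a fixed S, the K_4 on S has C(4, 2) = 6 edges. P[all 6 edges red] = (1/2)^6, and likewise for blue, so P[monochromatic] = 2·(1/2)^6 = 2^{1 − 6} = 1/32.
Summing: E[X] = C(58, 4) · 2^{1 − 6} = 424270 · 1/32 = 212135/16.
Numerically: E[X] ≈ 13258.437500.

E[X] = C(58,4)·2^(1−C(4,2)) = 212135/16 ≈ 13258.437500.


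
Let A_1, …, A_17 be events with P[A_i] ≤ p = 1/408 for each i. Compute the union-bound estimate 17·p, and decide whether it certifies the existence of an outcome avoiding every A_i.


Union bound: P[∪_{i=1}^{17} A_i] ≤ Σ_i P[A_i] ≤ 17·p = 17·(1/408) = 1/24.
Numerically: 1/24 ≈ 0.041667.
Is 1/24 < 1? YES.
Since P[∪ A_i] ≤ 1/24 < 1, the complement has P[∩ A_i^c] ≥ 1 − 1/24 = 23/24 > 0, so some outcome avoids every A_i.

17·p = 1/24 ≈ 0.041667; existence CERTIFIED by the union bound.


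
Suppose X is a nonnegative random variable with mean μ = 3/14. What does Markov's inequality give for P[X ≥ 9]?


μ = E[X] = 3/14, a = 9.
Markov: P[X ≥ 9] ≤ μ/a = (3/14)/9 = 1/42.
Numerically: ≈ 0.0238.
(Since a = 9 > μ = 0.2143, the bound 1/42 is < 1 and informative.)

P[X ≥ 9] ≤ 1/42 ≈ 0.0238.


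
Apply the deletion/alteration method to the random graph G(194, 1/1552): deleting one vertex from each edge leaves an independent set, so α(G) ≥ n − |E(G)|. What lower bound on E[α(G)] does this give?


E[|E(G)|] = C(194, 2)·p = 18721 · (1/1552) = 193/16.
E[α(G)] ≥ n − E[|E(G)|] = 194 − 193/16 = 2911/16.
Numerically: ≈ 181.9375.
(This is only a lower bound; the true E[α(G)] may be larger.)

E[α(G)] ≥ 2911/16 ≈ 181.9375.


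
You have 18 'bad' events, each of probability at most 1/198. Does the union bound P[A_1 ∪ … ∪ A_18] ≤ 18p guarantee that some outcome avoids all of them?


Union bound: P[∪_{i=1}^{18} A_i] ≤ Σ_i P[A_i] ≤ 18·p = 18·(1/198) = 1/11.
Numerically: 1/11 ≈ 0.090909.
Is 1/11 < 1? YES.
Since P[∪ A_i] ≤ 1/11 < 1, the complement has P[∩ A_i^c] ≥ 1 − 1/11 = 10/11 > 0, so some outcome avoids every A_i.

18·p = 1/11 ≈ 0.090909; existence CERTIFIED by the union bound.


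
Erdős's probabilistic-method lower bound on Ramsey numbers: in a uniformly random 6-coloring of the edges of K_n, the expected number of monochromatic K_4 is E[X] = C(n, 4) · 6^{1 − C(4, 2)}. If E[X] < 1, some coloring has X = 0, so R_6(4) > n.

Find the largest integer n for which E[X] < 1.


We need C(n, 4) · 6^{1 − 6} < 1, i.e. C(n, 4) < 6^{6 − 1} = 7776.
Check values of n near the boundary:
  n = 16: C(16, 4) = 1820; 1820 < 7776? YES
  n = 17: C(17, 4) = 2380; 2380 < 7776? YES
  n = 18: C(18, 4) = 3060; 3060 < 7776? YES
  n = 19: C(19, 4) = 3876; 3876 < 7776? YES
  n = 20: C(20, 4) = 4845; 4845 < 7776? YES
  n = 21: C(21, 4) = 5985; 5985 < 7776? YES
  n = 22: C(22, 4) = 7315; 7315 < 7776? YES
  n = 23: C(23, 4) = 8855; 8855 < 7776? NO
  n = 24: C(24, 4) = 10626; 10626 < 7776? NO
The largest n with C(n, 4) < 7776 is n = 22 (where E[X] = 7315/7776 ≈ 0.941). Hence R_6(4) > 22, i.e. R_6(4) ≥ 23.

Largest n = 22; hence R_6(4) > 22.


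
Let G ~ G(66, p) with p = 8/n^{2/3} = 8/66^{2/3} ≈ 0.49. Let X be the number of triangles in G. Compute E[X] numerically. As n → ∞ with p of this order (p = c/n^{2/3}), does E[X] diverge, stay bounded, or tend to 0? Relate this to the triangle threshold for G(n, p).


Number of potential triangles: C(66, 3) = 45760.
Each occurs with probability p³ ≈ (0.49)³ ≈ 1.17539e-01.
By linearity: E[X] = C(66, 3)·p³ ≈ 45760 · 1.17539e-01 ≈ 5378.586.
Since α = 2/3 < 1, p = c/n^{2/3} ≫ 1/n is above the triangle threshold p ~ 1/n. Asymptotically E[X] ~ (c³/6)·n^{3(1−α)} = (8³/6)·n^{1} → ∞; triangles are abundant w.h.p.

E[X] ≈ 5378.586; in regime p = Θ(1/n^{2/3}) E[X] diverges (above the triangle threshold p ~ 1/n).


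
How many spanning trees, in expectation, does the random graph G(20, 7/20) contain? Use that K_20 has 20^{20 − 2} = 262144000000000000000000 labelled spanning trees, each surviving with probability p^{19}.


K_20 has 20^{20 − 2} = 262144000000000000000000 labelled spanning trees.
For each such spanning tree H, let X_H = 1 if all 19 edges of H are present in G. Then P[X_H = 1] = p^{19} = (7/20)^{19} = 11398895185373143/5242880000000000000000000.
By linearity of expectation: E[X] = Σ_H E[X_H] = 262144000000000000000000 · p^{19} = 262144000000000000000000 · 11398895185373143/5242880000000000000000000 = 11398895185373143/20.
Numerically: E[X] ≈ 5.69945e+14.

E[X] = 262144000000000000000000 · (7/20)^{19} = 11398895185373143/20 ≈ 5.69945e+14.


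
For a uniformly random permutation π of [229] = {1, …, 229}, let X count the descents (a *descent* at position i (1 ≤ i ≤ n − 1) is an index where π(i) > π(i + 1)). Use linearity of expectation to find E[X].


Write X = Σ X_I over i = 1, …, 228, with X_I the indicator of one descent.
There are 228 indicators.
For each fixed i, the pair (π(i), π(i+1)) is a uniformly random ordered pair of distinct values from {1, …, 229}; by symmetry P[π(i) > π(i+1)] = 1/2.
By linearity: E[X] = 228 · (1/2) = (229 − 1) · (1/2) = 114 ≈ 114.000000.

E[X] = 114 = 114.000000.


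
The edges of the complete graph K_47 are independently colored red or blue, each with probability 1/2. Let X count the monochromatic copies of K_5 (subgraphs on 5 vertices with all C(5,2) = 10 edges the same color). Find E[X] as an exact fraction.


Let X = Σ_S X_S over the C(47, 5) = 1533939 subsets S of size 5, where X_S = 1 if the K_5 on S is monochromatic.
For a fixed S, the K_5 on S has C(5, 2) = 10 edges. P[all 10 edges red] = (1/2)^10, and likewise for blue, so P[monochromatic] = 2·(1/2)^10 = 2^{1 − 10} = 1/512.
Summing: E[X] = C(47, 5) · 2^{1 − 10} = 1533939 · 1/512 = 1533939/512.
Numerically: E[X] ≈ 2995.9746.

E[X] = C(47,5)·2^(1−C(5,2)) = 1533939/512 ≈ 2995.9746.


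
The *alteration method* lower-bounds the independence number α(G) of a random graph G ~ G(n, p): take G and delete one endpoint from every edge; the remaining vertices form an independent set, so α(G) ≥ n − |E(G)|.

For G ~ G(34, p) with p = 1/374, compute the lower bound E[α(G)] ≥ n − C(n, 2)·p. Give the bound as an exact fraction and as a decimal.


E[|E(G)|] = C(34, 2)·p = 561 · (1/374) = 3/2.
E[α(G)] ≥ n − E[|E(G)|] = 34 − 3/2 = 65/2.
Numerically: ≈ 32.500000.
(This is only a lower bound; the true E[α(G)] may be larger.)

E[α(G)] ≥ 65/2 ≈ 32.500000.


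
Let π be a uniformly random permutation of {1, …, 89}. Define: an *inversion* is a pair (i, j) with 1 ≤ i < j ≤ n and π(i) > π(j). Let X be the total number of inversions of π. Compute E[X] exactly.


Write X = Σ X_I over the C(89, 2) = 3916 pairs i < j, with X_I the indicator of one inversion.
There are 3916 indicators.
For each fixed pair i < j, the values π(i) and π(j) are two distinct elements of {1, …, 89} in uniformly random order; by symmetry P[π(i) > π(j)] = 1/2.
By linearity: E[X] = 3916 · (1/2) = C(89, 2) · (1/2) = 3916/2 = 1958 ≈ 1958.0000.

E[X] = 1958 = 1958.0000.


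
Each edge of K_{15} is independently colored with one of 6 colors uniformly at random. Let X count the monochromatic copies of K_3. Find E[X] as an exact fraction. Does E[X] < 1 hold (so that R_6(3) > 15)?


E[X] = C(15, 3) · 6^{1 − 3} = 455 · 6^{−2} = 455/36.
As a reduced fraction: E[X] = 455/36 ≈ 12.639.
Is E[X] < 1? NO.
Since E[X] ≥ 1, the first-moment bound is inconclusive at n = 15; it does NOT by itself certify R_6(3) > 15.

E[X] = 455/36 ≈ 12.639; E[X] ≥ 1; first-moment method inconclusive here.


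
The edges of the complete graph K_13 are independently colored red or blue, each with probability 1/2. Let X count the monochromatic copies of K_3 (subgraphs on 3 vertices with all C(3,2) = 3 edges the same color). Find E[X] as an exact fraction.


Let X = Σ_S X_S over the C(13, 3) = 286 subsets S of size 3, where X_S = 1 if the K_3 on S is monochromatic.
For a fixed S, the K_3 on S has C(3, 2) = 3 edges. P[all 3 edges red] = (1/2)^3, and likewise for blue, so P[monochromatic] = 2·(1/2)^3 = 2^{1 − 3} = 1/4.
By linearity of expectation: E[X] = C(13, 3) · 2^{1 − 3} = 286 · 1/4 = 143/2.
Numerically: E[X] ≈ 71.50000.

E[X] = C(13,3)·2^(1−C(3,2)) = 143/2 ≈ 71.50000.


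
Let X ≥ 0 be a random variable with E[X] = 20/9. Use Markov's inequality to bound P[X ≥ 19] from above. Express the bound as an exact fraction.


μ = E[X] = 20/9, a = 19.
Markov: P[X ≥ 19] ≤ μ/a = (20/9)/19 = 20/171.
Numerically: ≈ 0.116959.
(Since a = 19 > μ = 2.222222, the bound 20/171 is < 1 and informative.)

P[X ≥ 19] ≤ 20/171 ≈ 0.116959.


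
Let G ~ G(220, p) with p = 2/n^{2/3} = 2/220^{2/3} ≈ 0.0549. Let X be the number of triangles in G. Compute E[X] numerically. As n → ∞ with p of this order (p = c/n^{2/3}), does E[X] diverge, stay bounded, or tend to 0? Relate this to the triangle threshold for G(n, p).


Number of potential triangles: C(220, 3) = 1750540.
Each occurs with probability p³ ≈ (0.0549)³ ≈ 1.65289e-04.
By linearity: E[X] = C(220, 3)·p³ ≈ 1750540 · 1.65289e-04 ≈ 289.345.
Since α = 2/3 < 1, p = c/n^{2/3} ≫ 1/n is above the triangle threshold p ~ 1/n. Asymptotically E[X] ~ (c³/6)·n^{3(1−α)} = (2³/6)·n^{1} → ∞; triangles are abundant w.h.p.

E[X] ≈ 289.345; in regime p = Θ(1/n^{2/3}) E[X] diverges (above the triangle threshold p ~ 1/n).


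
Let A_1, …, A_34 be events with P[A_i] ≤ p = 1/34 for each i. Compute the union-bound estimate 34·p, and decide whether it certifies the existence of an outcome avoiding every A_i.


Union bound: P[∪_{i=1}^{34} A_i] ≤ Σ_i P[A_i] ≤ 34·p = 34·(1/34) = 1.
Numerically: 1 ≈ 1.0000.
Is 1 < 1? NO.
Since the bound 1 is ≥ 1, the union bound is uninformative here; it does NOT by itself certify existence.

34·p = 1 ≈ 1.0000; existence NOT certified by the union bound.


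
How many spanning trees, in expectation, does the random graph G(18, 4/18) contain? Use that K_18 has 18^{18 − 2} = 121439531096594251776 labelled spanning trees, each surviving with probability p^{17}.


K_18 has 18^{18 − 2} = 121439531096594251776 labelled spanning trees.
For each such spanning tree H, let X_H = 1 if all 17 edges of H are present in G. Then P[X_H = 1] = p^{17} = (2/9)^{17} = 131072/16677181699666569.
By linearity: E[X] = Σ_H E[X_H] = 121439531096594251776 · p^{17} = 121439531096594251776 · 131072/16677181699666569 = 8589934592/9.
Numerically: E[X] ≈ 9.54e+08.

E[X] = 121439531096594251776 · (2/9)^{17} = 8589934592/9 ≈ 9.54e+08.


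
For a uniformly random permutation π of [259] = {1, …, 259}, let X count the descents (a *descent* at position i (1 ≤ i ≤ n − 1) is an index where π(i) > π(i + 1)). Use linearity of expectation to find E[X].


Write X = Σ X_I over i = 1, …, 258, with X_I the indicator of one descent.
There are 258 indicators.
For each fixed i, the pair (π(i), π(i+1)) is a uniformly random ordered pair of distinct values from {1, …, 259}; by symmetry P[π(i) > π(i+1)] = 1/2.
By linearity: E[X] = 258 · (1/2) = (259 − 1) · (1/2) = 129 ≈ 129.0000.

E[X] = 129 = 129.0000.


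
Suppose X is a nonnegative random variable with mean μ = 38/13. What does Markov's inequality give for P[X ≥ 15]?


μ = E[X] = 38/13, a = 15.
Markov: P[X ≥ 15] ≤ μ/a = (38/13)/15 = 38/195.
Numerically: ≈ 0.195.
(Since a = 15 > μ = 2.923, the bound 38/195 is < 1 and informative.)

P[X ≥ 15] ≤ 38/195 ≈ 0.195.


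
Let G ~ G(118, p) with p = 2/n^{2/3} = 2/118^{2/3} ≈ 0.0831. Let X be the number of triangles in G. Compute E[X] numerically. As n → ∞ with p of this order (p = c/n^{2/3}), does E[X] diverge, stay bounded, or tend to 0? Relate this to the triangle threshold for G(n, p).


Number of potential triangles: C(118, 3) = 266916.
Each occurs with probability p³ ≈ (0.0831)³ ≈ 5.74548e-04.
By linearity: E[X] = C(118, 3)·p³ ≈ 266916 · 5.74548e-04 ≈ 153.356.
Since α = 2/3 < 1, p = c/n^{2/3} ≫ 1/n is above the triangle threshold p ~ 1/n. Asymptotically E[X] ~ (c³/6)·n^{3(1−α)} = (2³/6)·n^{1} → ∞; triangles are abundant w.h.p.

E[X] ≈ 153.356; in regime p = Θ(1/n^{2/3}) E[X] diverges (above the triangle threshold p ~ 1/n).


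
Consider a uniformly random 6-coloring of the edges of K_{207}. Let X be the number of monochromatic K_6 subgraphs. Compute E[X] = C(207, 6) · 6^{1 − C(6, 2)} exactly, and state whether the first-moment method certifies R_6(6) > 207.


E[X] = C(207, 6) · 6^{1 − 15} = 101563230237 · 6^{−14} = 101563230237/78364164096.
As a reduced fraction: E[X] = 33854410079/26121388032 ≈ 1.296.
Is E[X] < 1? NO.
Since E[X] ≥ 1, the first-moment bound is inconclusive at n = 207; it does NOT by itself certify R_6(6) > 207.

E[X] = 33854410079/26121388032 ≈ 1.296; E[X] ≥ 1; first-moment method inconclusive here.


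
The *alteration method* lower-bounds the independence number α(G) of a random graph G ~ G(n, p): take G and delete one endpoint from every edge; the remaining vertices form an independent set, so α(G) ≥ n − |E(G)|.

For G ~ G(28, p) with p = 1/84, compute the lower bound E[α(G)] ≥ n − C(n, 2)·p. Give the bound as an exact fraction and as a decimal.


E[|E(G)|] = C(28, 2)·p = 378 · (1/84) = 9/2.
E[α(G)] ≥ n − E[|E(G)|] = 28 − 9/2 = 47/2.
Numerically: ≈ 23.5000.
(This is only a lower bound; the true E[α(G)] may be larger.)

E[α(G)] ≥ 47/2 ≈ 23.5000.


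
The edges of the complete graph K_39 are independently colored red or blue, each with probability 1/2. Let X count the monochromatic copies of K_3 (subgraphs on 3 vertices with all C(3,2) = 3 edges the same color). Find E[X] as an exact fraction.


Let X = Σ_S X_S over the C(39, 3) = 9139 subsets S of size 3, where X_S = 1 if the K_3 on S is monochromatic.
For a fixed S, the K_3 on S has C(3, 2) = 3 edges. P[all 3 edges red] = (1/2)^3, and likewise for blue, so P[monochromatic] = 2·(1/2)^3 = 2^{1 − 3} = 1/4.
By linearity of expectation: E[X] = C(39, 3) · 2^{1 − 3} = 9139 · 1/4 = 9139/4.
Numerically: E[X] ≈ 2284.75000.

E[X] = C(39,3)·2^(1−C(3,2)) = 9139/4 ≈ 2284.75000.


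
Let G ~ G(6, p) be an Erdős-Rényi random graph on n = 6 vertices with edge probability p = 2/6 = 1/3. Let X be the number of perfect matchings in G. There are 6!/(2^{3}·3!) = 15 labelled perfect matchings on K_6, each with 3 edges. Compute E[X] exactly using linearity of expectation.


K_6 has 6!/(2^{3}·3!) = 15 labelled perfect matchings.
For each such perfect matching H, let X_H = 1 if all 3 edges of H are present in G. Then P[X_H = 1] = p^{3} = (1/3)^{3} = 1/27.
By linearity: E[X] = Σ_H E[X_H] = 15 · p^{3} = 15 · 1/27 = 5/9.
Numerically: E[X] ≈ 0.55556.

E[X] = 15 · (1/3)^{3} = 5/9 ≈ 0.55556.


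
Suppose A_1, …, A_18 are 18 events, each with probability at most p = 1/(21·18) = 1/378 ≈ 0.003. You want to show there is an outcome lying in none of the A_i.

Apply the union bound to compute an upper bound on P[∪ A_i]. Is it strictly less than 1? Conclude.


Union bound: P[∪_{i=1}^{18} A_i] ≤ Σ_i P[A_i] ≤ 18·p = 18·(1/378) = 1/21.
Numerically: 1/21 ≈ 0.048.
Is 1/21 < 1? YES.
Since P[∪ A_i] ≤ 1/21 < 1, the complement has P[∩ A_i^c] ≥ 1 − 1/21 = 20/21 > 0, so some outcome avoids every A_i.

18·p = 1/21 ≈ 0.048; existence CERTIFIED by the union bound.


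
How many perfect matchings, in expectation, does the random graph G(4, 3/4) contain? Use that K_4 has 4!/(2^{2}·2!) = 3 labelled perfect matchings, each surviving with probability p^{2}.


K_4 has 4!/(2^{2}·2!) = 3 labelled perfect matchings.
For each such perfect matching H, let X_H = 1 if all 2 edges of H are present in G. Then P[X_H = 1] = p^{2} = (3/4)^{2} = 9/16.
By linearity: E[X] = Σ_H E[X_H] = 3 · p^{2} = 3 · 9/16 = 27/16.
Numerically: E[X] ≈ 1.6875.

E[X] = 3 · (3/4)^{2} = 27/16 ≈ 1.6875.


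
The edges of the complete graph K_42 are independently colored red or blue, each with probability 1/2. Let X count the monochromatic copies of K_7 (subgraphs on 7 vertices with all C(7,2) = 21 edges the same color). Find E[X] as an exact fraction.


Let X = Σ_S X_S over the C(42, 7) = 26978328 subsets S of size 7, where X_S = 1 if the K_7 on S is monochromatic.
For a fixed S, the K_7 on S has C(7, 2) = 21 edges. P[all 21 edges red] = (1/2)^21, and likewise for blue, so P[monochromatic] = 2·(1/2)^21 = 2^{1 − 21} = 1/1048576.
By linearity of expectation: E[X] = C(42, 7) · 2^{1 − 21} = 26978328 · 1/1048576 = 3372291/131072.
Numerically: E[X] ≈ 25.728539.

E[X] = C(42,7)·2^(1−C(7,2)) = 3372291/131072 ≈ 25.728539.


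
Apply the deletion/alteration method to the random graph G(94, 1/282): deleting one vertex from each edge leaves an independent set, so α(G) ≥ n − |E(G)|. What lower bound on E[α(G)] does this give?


E[|E(G)|] = C(94, 2)·p = 4371 · (1/282) = 31/2.
E[α(G)] ≥ n − E[|E(G)|] = 94 − 31/2 = 157/2.
Numerically: ≈ 78.500000.
(This is only a lower bound; the true E[α(G)] may be larger.)

E[α(G)] ≥ 157/2 ≈ 78.500000.


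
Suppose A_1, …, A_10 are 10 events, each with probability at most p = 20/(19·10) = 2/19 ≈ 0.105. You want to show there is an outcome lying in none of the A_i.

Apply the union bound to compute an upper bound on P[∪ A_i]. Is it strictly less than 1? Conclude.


Union bound: P[∪_{i=1}^{10} A_i] ≤ Σ_i P[A_i] ≤ 10·p = 10·(2/19) = 20/19.
Numerically: 20/19 ≈ 1.053.
Is 20/19 < 1? NO.
Since the bound 20/19 is ≥ 1, the union bound is uninformative here; it does NOT by itself certify existence.

10·p = 20/19 ≈ 1.053; existence NOT certified by the union bound.


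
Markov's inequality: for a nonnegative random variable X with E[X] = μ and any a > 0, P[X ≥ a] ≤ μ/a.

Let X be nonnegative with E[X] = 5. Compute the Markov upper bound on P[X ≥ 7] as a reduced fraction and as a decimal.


μ = E[X] = 5, a = 7.
Markov: P[X ≥ 7] ≤ μ/a = (5)/7 = 5/7.
Numerically: ≈ 0.714.
(Since a = 7 > μ = 5.000, the bound 5/7 is < 1 and informative.)

P[X ≥ 7] ≤ 5/7 ≈ 0.714.


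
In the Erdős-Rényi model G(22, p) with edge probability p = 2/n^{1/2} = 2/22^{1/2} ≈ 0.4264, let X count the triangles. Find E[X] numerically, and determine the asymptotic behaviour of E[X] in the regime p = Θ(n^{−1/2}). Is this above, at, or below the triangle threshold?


Number of potential triangles: C(22, 3) = 1540.
Each occurs with probability p³ ≈ (0.4264)³ ≈ 7.752753e-02.
By linearity: E[X] = C(22, 3)·p³ ≈ 1540 · 7.752753e-02 ≈ 119.3924.
Since α = 1/2 < 1, p = c/n^{1/2} ≫ 1/n is above the triangle threshold p ~ 1/n. Asymptotically E[X] ~ (c³/6)·n^{3(1−α)} = (2³/6)·n^{1.5} → ∞; triangles are abundant w.h.p.

E[X] ≈ 119.3924; in regime p = Θ(1/n^{1/2}) E[X] diverges (above the triangle threshold p ~ 1/n).


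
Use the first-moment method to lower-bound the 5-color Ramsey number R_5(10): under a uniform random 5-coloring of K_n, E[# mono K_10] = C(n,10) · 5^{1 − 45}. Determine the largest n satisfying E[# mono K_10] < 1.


We need C(n, 10) · 5^{1 − 45} < 1, i.e. C(n, 10) < 5^{45 − 1} = 5684341886080801486968994140625.
Check values of n near the boundary:
  n = 5391: C(5391, 10) = 5666344714787188828795213697883; 5666344714787188828795213697883 < 5684341886080801486968994140625? YES
  n = 5392: C(5392, 10) = 5676873040158402483252283957448; 5676873040158402483252283957448 < 5684341886080801486968994140625? YES
  n = 5393: C(5393, 10) = 5687418968154238267170642278008; 5687418968154238267170642278008 < 5684341886080801486968994140625? NO
  n = 5394: C(5394, 10) = 5697982524930156243149785372878; 5697982524930156243149785372878 < 5684341886080801486968994140625? NO
The largest n with C(n, 10) < 5684341886080801486968994140625 is n = 5392 (where E[X] = 5676873040158402483252283957448/5684341886080801486968994140625 ≈ 0.9986861). Hence R_5(10) > 5392, i.e. R_5(10) ≥ 5393.

Largest n = 5392; hence R_5(10) > 5392.


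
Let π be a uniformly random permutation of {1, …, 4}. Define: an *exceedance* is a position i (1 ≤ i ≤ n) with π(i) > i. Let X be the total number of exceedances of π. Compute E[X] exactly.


Write X = Σ_{i=1}^{4} X_i, where X_i = 1_{π(i) > i}.
For each fixed i, π(i) is uniform over {1, …, 4} (marginal of a uniform permutation), so P[π(i) > i] = (n − i)/n. Summing: Σ_{i=1}^{4} (n − i)/n = (0 + 1 + … + 3)/4 = 4(4 − 1)/(2·4) = (4 − 1)/2.
Hence E[X] = Σ_{i=1}^{4} (4 − i)/4 = 3/2 ≈ 1.5000.

E[X] = 3/2 = 1.5000.


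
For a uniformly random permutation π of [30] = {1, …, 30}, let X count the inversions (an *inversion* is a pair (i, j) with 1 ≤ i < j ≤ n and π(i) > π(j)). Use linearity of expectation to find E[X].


Write X = Σ X_I over the C(30, 2) = 435 pairs i < j, with X_I the indicator of one inversion.
There are 435 indicators.
For each fixed pair i < j, the values π(i) and π(j) are two distinct elements of {1, …, 30} in uniformly random order; by symmetry P[π(i) > π(j)] = 1/2.
By linearity: E[X] = 435 · (1/2) = C(30, 2) · (1/2) = 435/2 = 435/2 ≈ 217.500.

E[X] = 435/2 = 217.500.


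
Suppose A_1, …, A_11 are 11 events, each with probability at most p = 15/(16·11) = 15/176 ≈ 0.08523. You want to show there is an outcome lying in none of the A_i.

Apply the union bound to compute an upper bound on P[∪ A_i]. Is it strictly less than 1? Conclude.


Union bound: P[∪_{i=1}^{11} A_i] ≤ Σ_i P[A_i] ≤ 11·p = 11·(15/176) = 15/16.
Numerically: 15/16 ≈ 0.93750.
Is 15/16 < 1? YES.
Since P[∪ A_i] ≤ 15/16 < 1, the complement has P[∩ A_i^c] ≥ 1 − 15/16 = 1/16 > 0, so some outcome avoids every A_i.

11·p = 15/16 ≈ 0.93750; existence CERTIFIED by the union bound.


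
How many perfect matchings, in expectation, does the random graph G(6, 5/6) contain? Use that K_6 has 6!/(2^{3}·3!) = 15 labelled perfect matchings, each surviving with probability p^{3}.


K_6 has 6!/(2^{3}·3!) = 15 labelled perfect matchings.
For each such perfect matching H, let X_H = 1 if all 3 edges of H are present in G. Then P[X_H = 1] = p^{3} = (5/6)^{3} = 125/216.
By linearity of expectation: E[X] = Σ_H E[X_H] = 15 · p^{3} = 15 · 125/216 = 625/72.
Numerically: E[X] ≈ 8.68.

E[X] = 15 · (5/6)^{3} = 625/72 ≈ 8.68.


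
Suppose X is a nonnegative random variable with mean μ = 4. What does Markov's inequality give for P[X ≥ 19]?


μ = E[X] = 4, a = 19.
Markov: P[X ≥ 19] ≤ μ/a = (4)/19 = 4/19.
Numerically: ≈ 0.21053.
(Since a = 19 > μ = 4.00000, the bound 4/19 is < 1 and informative.)

P[X ≥ 19] ≤ 4/19 ≈ 0.21053.


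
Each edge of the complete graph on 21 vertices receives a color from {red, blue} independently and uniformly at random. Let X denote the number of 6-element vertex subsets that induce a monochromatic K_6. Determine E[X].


Let X = Σ_S X_S over the C(21, 6) = 54264 subsets S of size 6, where X_S = 1 if the K_6 on S is monochromatic.
For a fixed S, the K_6 on S has C(6, 2) = 15 edges. P[all 15 edges red] = (1/2)^15, and likewise for blue, so P[monochromatic] = 2·(1/2)^15 = 2^{1 − 15} = 1/16384.
Summing: E[X] = C(21, 6) · 2^{1 − 15} = 54264 · 1/16384 = 6783/2048.
Numerically: E[X] ≈ 3.3120.

E[X] = C(21,6)·2^(1−C(6,2)) = 6783/2048 ≈ 3.3120.


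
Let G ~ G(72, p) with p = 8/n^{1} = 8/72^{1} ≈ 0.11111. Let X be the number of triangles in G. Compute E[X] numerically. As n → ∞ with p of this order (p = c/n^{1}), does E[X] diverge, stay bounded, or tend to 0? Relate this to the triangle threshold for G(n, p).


Number of potential triangles: C(72, 3) = 59640.
Each occurs with probability p³ ≈ (0.11111)³ ≈ 1.3717421e-03.
By linearity: E[X] = C(72, 3)·p³ ≈ 59640 · 1.3717421e-03 ≈ 81.81070.
Here α = 1, so p = 8/n is exactly at the triangle threshold p ~ 1/n. Asymptotically E[X] → c³/6 = 8³/6 = 256/3 ≈ 85.33333, a bounded constant. In this regime the triangle count is asymptotically Poisson(c³/6).

E[X] ≈ 81.81070; in regime p = Θ(1/n^{1}) E[X] stays bounded (at the triangle threshold p ~ 1/n).


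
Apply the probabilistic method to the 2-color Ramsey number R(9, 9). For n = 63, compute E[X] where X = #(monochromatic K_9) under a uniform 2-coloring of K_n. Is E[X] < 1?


E[X] = C(63, 9) · 2^{1 − 36} = 23667689815 · 2^{−35} = 23667689815/34359738368.
As a reduced fraction: E[X] = 23667689815/34359738368 ≈ 0.68882.
Is E[X] < 1? YES.
Since E[X] < 1, there exists a 2-coloring of K_{63} with no monochromatic K_9; hence R(9, 9) > 63.

E[X] = 23667689815/34359738368 ≈ 0.68882; E[X] < 1, so R(9, 9) > 63.


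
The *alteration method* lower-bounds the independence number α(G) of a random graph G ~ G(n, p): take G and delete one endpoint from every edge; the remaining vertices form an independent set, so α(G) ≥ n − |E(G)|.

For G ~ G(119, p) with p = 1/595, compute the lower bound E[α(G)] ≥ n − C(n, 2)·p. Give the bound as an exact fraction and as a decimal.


E[|E(G)|] = C(119, 2)·p = 7021 · (1/595) = 59/5.
E[α(G)] ≥ n − E[|E(G)|] = 119 − 59/5 = 536/5.
Numerically: ≈ 107.20000.
(This is only a lower bound; the true E[α(G)] may be larger.)

E[α(G)] ≥ 536/5 ≈ 107.20000.


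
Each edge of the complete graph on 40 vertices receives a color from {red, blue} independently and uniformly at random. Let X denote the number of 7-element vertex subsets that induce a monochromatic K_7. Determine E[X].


Let X = Σ_S X_S over the C(40, 7) = 18643560 subsets S of size 7, where X_S = 1 if the K_7 on S is monochromatic.
For a fixed S, the K_7 on S has C(7, 2) = 21 edges. P[all 21 edges red] = (1/2)^21, and likewise for blue, so P[monochromatic] = 2·(1/2)^21 = 2^{1 − 21} = 1/1048576.
By linearity: E[X] = C(40, 7) · 2^{1 − 21} = 18643560 · 1/1048576 = 2330445/131072.
Numerically: E[X] ≈ 17.779884.

E[X] = C(40,7)·2^(1−C(7,2)) = 2330445/131072 ≈ 17.779884.


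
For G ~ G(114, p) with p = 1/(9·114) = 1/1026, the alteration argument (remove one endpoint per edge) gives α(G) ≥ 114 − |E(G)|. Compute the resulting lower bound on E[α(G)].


E[|E(G)|] = C(114, 2)·p = 6441 · (1/1026) = 113/18.
E[α(G)] ≥ n − E[|E(G)|] = 114 − 113/18 = 1939/18.
Numerically: ≈ 107.722222.
(This is only a lower bound; the true E[α(G)] may be larger.)

E[α(G)] ≥ 1939/18 ≈ 107.722222.


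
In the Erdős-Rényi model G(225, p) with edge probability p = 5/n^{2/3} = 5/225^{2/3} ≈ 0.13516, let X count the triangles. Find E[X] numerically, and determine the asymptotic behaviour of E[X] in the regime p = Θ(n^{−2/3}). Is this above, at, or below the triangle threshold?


Number of potential triangles: C(225, 3) = 1873200.
Each occurs with probability p³ ≈ (0.13516)³ ≈ 2.4691358e-03.
By linearity: E[X] = C(225, 3)·p³ ≈ 1873200 · 2.4691358e-03 ≈ 4625.18519.
Since α = 2/3 < 1, p = c/n^{2/3} ≫ 1/n is above the triangle threshold p ~ 1/n. Asymptotically E[X] ~ (c³/6)·n^{3(1−α)} = (5³/6)·n^{1} → ∞; triangles are abundant w.h.p.

E[X] ≈ 4625.18519; in regime p = Θ(1/n^{2/3}) E[X] diverges (above the triangle threshold p ~ 1/n).


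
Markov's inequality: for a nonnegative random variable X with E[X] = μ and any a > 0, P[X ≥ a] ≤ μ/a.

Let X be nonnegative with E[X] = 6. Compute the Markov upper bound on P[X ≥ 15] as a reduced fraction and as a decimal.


μ = E[X] = 6, a = 15.
Markov: P[X ≥ 15] ≤ μ/a = (6)/15 = 2/5.
Numerically: ≈ 0.400000.
(Since a = 15 > μ = 6.000000, the bound 2/5 is < 1 and informative.)

P[X ≥ 15] ≤ 2/5 ≈ 0.400000.


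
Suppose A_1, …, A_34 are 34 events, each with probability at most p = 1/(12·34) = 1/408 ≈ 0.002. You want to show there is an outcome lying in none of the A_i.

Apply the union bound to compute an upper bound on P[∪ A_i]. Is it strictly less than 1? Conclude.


Union bound: P[∪_{i=1}^{34} A_i] ≤ Σ_i P[A_i] ≤ 34·p = 34·(1/408) = 1/12.
Numerically: 1/12 ≈ 0.083.
Is 1/12 < 1? YES.
Since P[∪ A_i] ≤ 1/12 < 1, the complement has P[∩ A_i^c] ≥ 1 − 1/12 = 11/12 > 0, so some outcome avoids every A_i.

34·p = 1/12 ≈ 0.083; existence CERTIFIED by the union bound.


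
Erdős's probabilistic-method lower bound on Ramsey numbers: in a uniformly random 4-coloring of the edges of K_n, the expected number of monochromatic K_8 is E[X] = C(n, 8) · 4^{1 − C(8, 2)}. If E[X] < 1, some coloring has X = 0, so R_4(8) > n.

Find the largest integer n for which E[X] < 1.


We need C(n, 8) · 4^{1 − 28} < 1, i.e. C(n, 8) < 4^{28 − 1} = 18014398509481984.
Check values of n near the boundary:
  n = 403: C(403, 8) = 16090020602228430; 16090020602228430 < 18014398509481984? YES
  n = 404: C(404, 8) = 16415071523485570; 16415071523485570 < 18014398509481984? YES
  n = 405: C(405, 8) = 16745853821188050; 16745853821188050 < 18014398509481984? YES
  n = 406: C(406, 8) = 17082453897995850; 17082453897995850 < 18014398509481984? YES
  n = 407: C(407, 8) = 17424959239309050; 17424959239309050 < 18014398509481984? YES
  n = 408: C(408, 8) = 17773458424095231; 17773458424095231 < 18014398509481984? YES
  n = 409: C(409, 8) = 18128041135797879; 18128041135797879 < 18014398509481984? NO
  n = 410: C(410, 8) = 18488798173326195; 18488798173326195 < 18014398509481984? NO
The largest n with C(n, 8) < 18014398509481984 is n = 408 (where E[X] = 17773458424095231/18014398509481984 ≈ 0.98663). Hence R_4(8) > 408, i.e. R_4(8) ≥ 409.

Largest n = 408; hence R_4(8) > 408.


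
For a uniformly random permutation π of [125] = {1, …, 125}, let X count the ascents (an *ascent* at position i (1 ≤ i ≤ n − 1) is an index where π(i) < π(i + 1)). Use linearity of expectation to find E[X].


Write X = Σ X_I over i = 1, …, 124, with X_I the indicator of one ascent.
There are 124 indicators.
For each fixed i, the pair (π(i), π(i+1)) is a uniformly random ordered pair of distinct values from {1, …, 125}; by symmetry P[π(i) < π(i+1)] = 1/2.
By linearity: E[X] = 124 · (1/2) = (125 − 1) · (1/2) = 62 ≈ 62.000.

E[X] = 62 = 62.000.
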